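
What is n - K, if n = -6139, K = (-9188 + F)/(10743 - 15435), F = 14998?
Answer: -14399189/2346 ≈ -6137.8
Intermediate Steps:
K = -2905/2346 (K = (-9188 + 14998)/(10743 - 15435) = 5810/(-4692) = 5810*(-1/4692) = -2905/2346 ≈ -1.2383)
n - K = -6139 - 1*(-2905/2346) = -6139 + 2905/2346 = -14399189/2346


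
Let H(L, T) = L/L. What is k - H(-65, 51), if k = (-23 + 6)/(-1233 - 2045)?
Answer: -3261/3278 ≈ -0.99481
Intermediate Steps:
k = 17/3278 (k = -17/(-3278) = -17*(-1/3278) = 17/3278 ≈ 0.0051861)
H(L, T) = 1
k - H(-65, 51) = 17/3278 - 1*1 = 17/3278 - 1 = -3261/3278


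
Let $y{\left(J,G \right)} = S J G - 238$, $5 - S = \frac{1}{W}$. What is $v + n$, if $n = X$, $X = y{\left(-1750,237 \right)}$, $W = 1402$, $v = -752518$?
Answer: $- \frac{1981173331}{701} \approx -2.8262 \cdot 10^{6}$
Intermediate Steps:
$S = \frac{7009}{1402}$ ($S = 5 - \frac{1}{1402} = \frac{7009}{1402} \approx 4.9993$)
$y{\left(J,G \right)} = -238 + \frac{7009 G J}{1402}$ ($y{\left(J,G \right)} = \frac{7009 J}{1402} G - 238 = \frac{7009 G J}{1402} - 238 = -238 + \frac{7009 G J}{1402}$)
$X = - \frac{1453658213}{701}$ ($X = -238 + \frac{7009}{1402} \cdot 237 \left(-1750\right) = -238 - \frac{1453491375}{701} = - \frac{1453658213}{701} \approx -2.0737 \cdot 10^{6}$)
$n = - \frac{1453658213}{701} \approx -2.0737 \cdot 10^{6}$
$v + n = -752518 - \frac{1453658213}{701} = - \frac{1981173331}{701}$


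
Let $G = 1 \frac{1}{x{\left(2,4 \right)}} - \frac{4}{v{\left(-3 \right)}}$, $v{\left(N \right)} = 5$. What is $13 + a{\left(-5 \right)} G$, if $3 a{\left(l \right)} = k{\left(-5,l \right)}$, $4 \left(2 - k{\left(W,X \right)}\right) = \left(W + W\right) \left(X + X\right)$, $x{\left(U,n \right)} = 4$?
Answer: $\frac{1033}{60} \approx 17.217$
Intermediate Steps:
$k{\left(W,X \right)} = 2 - W X$ ($k{\left(W,X \right)} = 2 - \frac{\left(W + W\right) \left(X + X\right)}{4} = 2 - \frac{2 W 2 X}{4} = 2 - \frac{4 W X}{4} = 2 - W X$)
$a{\left(l \right)} = \frac{2}{3} + \frac{5 l}{3}$ ($a{\left(l \right)} = \frac{2 - - 5 l}{3} = \frac{2 + 5 l}{3} = \frac{2}{3} + \frac{5 l}{3}$)
$G = - \frac{11}{20}$ ($G = 1 \cdot \frac{1}{4} - \frac{4}{5} = \frac{1}{4} - \frac{4}{5} = - \frac{11}{20} \approx -0.55$)
$13 + a{\left(-5 \right)} G = 13 + \left(\frac{2}{3} + \frac{5}{3} \left(-5\right)\right) \left(- \frac{11}{20}\right) = 13 + \left(\frac{2}{3} - \frac{25}{3}\right) \left(- \frac{11}{20}\right) = 13 - - \frac{253}{60} = 13 + \frac{253}{60} = \frac{1033}{60}$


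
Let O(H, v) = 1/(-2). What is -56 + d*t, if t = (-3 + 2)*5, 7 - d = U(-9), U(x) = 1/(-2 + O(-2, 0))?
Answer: -93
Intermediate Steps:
O(H, v) = -½
U(x) = -⅖ (U(x) = 1/(-2 - ½) = 1/(-5/2) = -⅖)
d = 37/5 (d = 7 - 1*(-⅖) = 7 + ⅖ = 37/5 ≈ 7.4000)
t = -5 (t = -1*5 = -5)
-56 + d*t = -56 + (37/5)*(-5) = -56 - 37 = -93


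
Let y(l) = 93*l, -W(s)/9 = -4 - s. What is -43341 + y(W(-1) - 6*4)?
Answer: -43062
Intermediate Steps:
W(s) = 36 + 9*s (W(s) = -9*(-4 - s) = 36 + 9*s)
-43341 + y(W(-1) - 6*4) = -43341 + 93*((36 + 9*(-1)) - 6*4) = -43341 + 93*((36 - 9) - 24) = -43341 + 93*(27 - 24) = -43341 + 93*3 = -43341 + 279 = -43062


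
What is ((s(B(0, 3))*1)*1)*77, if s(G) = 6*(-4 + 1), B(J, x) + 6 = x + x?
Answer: -1386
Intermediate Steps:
B(J, x) = -6 + 2*x (B(J, x) = -6 + (x + x) = -6 + 2*x)
s(G) = -18 (s(G) = 6*(-3) = -18)
((s(B(0, 3))*1)*1)*77 = (-18*1*1)*77 = -18*1*77 = -18*77 = -1386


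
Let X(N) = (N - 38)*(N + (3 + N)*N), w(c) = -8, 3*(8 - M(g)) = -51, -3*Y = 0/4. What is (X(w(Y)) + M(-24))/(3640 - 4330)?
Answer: 1447/690 ≈ 2.0971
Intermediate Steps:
Y = 0 (Y = -0/4 = -⅓*0 = 0)
M(g) = 25 (M(g) = 8 - ⅓*(-51) = 8 + 17 = 25)
X(N) = (-38 + N)*(N + N*(3 + N))
(X(w(Y)) + M(-24))/(3640 - 4330) = (-8*(-152 + (-8)² - 34*(-8)) + 25)/(3640 - 4330) = (-8*(-152 + 64 + 272) + 25)/(-690) = (-8*184 + 25)*(-1/690) = (-1472 + 25)*(-1/690) = -1447*(-1/690) = 1447/690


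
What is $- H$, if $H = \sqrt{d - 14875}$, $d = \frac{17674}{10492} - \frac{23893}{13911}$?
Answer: $- \frac{7 i \sqrt{1616721198210067074}}{72977106} \approx - 121.96 i$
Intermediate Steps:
$d = - \frac{2411171}{72977106}$ ($d = 17674 \cdot \frac{1}{10492} - \frac{23893}{13911} = \frac{8837}{5246} - \frac{23893}{13911} = - \frac{2411171}{72977106} \approx -0.03304$)
$H = \frac{7 i \sqrt{1616721198210067074}}{72977106}$ ($H = \sqrt{- \frac{2411171}{72977106} - 14875} = \sqrt{- \frac{1085536862921}{72977106}} = \frac{7 i \sqrt{1616721198210067074}}{72977106} \approx 121.96 i$)
$- H = - \frac{7 i \sqrt{1616721198210067074}}{72977106}$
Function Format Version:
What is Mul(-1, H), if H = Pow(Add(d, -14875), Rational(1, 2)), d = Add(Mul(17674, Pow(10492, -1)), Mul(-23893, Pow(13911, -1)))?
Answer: Mul(Rational(-7, 72977106), I, Pow(1616721198210067074, Rational(1, 2))) ≈ Mul(-121.96, I)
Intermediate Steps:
d = Rational(-2411171, 72977106) (d = Add(Mul(17674, Rational(1, 10492)), Mul(-23893, Rational(1, 13911))) = Add(Rational(8837, 5246), Rational(-23893, 13911)) = Rational(-2411171, 72977106) ≈ -0.033040)
H = Mul(Rational(7, 72977106), I, Pow(1616721198210067074, Rational(1, 2))) (H = Pow(Add(Rational(-2411171, 72977106), -14875), Rational(1, 2)) = Pow(Rational(-1085536862921, 72977106), Rational(1, 2)) = Mul(Rational(7, 72977106), I, Pow(1616721198210067074, Rational(1, 2))) ≈ Mul(121.96, I))
Mul(-1, H) = Mul(-1, Mul(Rational(7, 72977106), I, Pow(1616721198210067074, Rational(1, 2)))) = Mul(Rational(-7, 72977106), I, Pow(1616721198210067074, Rational(1, 2)))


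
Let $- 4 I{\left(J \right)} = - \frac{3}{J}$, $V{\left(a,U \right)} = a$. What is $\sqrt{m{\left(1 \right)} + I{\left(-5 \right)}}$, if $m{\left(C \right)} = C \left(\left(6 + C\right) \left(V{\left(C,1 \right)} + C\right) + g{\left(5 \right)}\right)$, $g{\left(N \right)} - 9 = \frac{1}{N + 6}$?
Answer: $\frac{7 \sqrt{5665}}{110} \approx 4.7897$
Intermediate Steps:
$I{\left(J \right)} = \frac{3}{4 J}$ ($I{\left(J \right)} = - \frac{\left(-3\right) \frac{1}{J}}{4} = \frac{3}{4 J}$)
$g{\left(N \right)} = 9 + \frac{1}{6 + N}$ ($g{\left(N \right)} = 9 + \frac{1}{N + 6} = 9 + \frac{1}{6 + N}$)
$m{\left(C \right)} = C \left(\frac{100}{11} + 2 C \left(6 + C\right)\right)$ ($m{\left(C \right)} = C \left(\left(6 + C\right) \left(C + C\right) + \frac{55 + 9 \cdot 5}{6 + 5}\right) = C \left(\left(6 + C\right) 2 C + \frac{55 + 45}{11}\right) = C \left(2 C \left(6 + C\right) + \frac{1}{11} \cdot 100\right) = C \left(2 C \left(6 + C\right) + \frac{100}{11}\right) = C \left(\frac{100}{11} + 2 C \left(6 + C\right)\right)$)
$\sqrt{m{\left(1 \right)} + I{\left(-5 \right)}} = \sqrt{\frac{2}{11} \cdot 1 \left(50 + 11 \cdot 1^{2} + 66 \cdot 1\right) + \frac{3}{4 \left(-5\right)}} = \sqrt{\frac{2}{11} \cdot 1 \left(50 + 11 \cdot 1 + 66\right) + \frac{3}{4} \left(- \frac{1}{5}\right)} = \sqrt{\frac{2}{11} \cdot 1 \left(50 + 11 + 66\right) - \frac{3}{20}} = \sqrt{\frac{2}{11} \cdot 1 \cdot 127 - \frac{3}{20}} = \sqrt{\frac{254}{11} - \frac{3}{20}} = \sqrt{\frac{5047}{220}} = \frac{7 \sqrt{5665}}{110}$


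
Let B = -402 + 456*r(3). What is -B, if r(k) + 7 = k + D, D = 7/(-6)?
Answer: 2758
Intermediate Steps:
D = -7/6 (D = 7*(-⅙) = -7/6 ≈ -1.1667)
r(k) = -49/6 + k (r(k) = -7 + (k - 7/6) = -7 + (-7/6 + k) = -49/6 + k)
B = -2758 (B = -402 + 456*(-49/6 + 3) = -402 + 456*(-31/6) = -402 - 2356 = -2758)
-B = -1*(-2758) = 2758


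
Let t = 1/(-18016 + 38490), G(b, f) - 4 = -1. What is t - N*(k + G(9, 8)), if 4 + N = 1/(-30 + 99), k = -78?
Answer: -140758727/470902 ≈ -298.91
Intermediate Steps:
N = -275/69 (N = -4 + 1/(-30 + 99) = -4 + 1/69 = -275/69 ≈ -3.9855)
G(b, f) = 3 (G(b, f) = 4 - 1 = 3)
t = 1/20474 ≈ 4.8842e-5
t - N*(k + G(9, 8)) = 1/20474 - (-275)*(-78 + 3)/69 = 1/20474 - (-275)*(-75)/69 = 1/20474 - 1*6875/23 = 1/20474 - 6875/23 = -140758727/470902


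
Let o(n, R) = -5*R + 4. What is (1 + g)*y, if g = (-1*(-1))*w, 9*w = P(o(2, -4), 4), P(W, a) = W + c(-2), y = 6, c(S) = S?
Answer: 62/3 ≈ 20.667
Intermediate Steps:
o(n, R) = 4 - 5*R
P(W, a) = -2 + W (P(W, a) = W - 2 = -2 + W)
w = 22/9 (w = (-2 + (4 - 5*(-4)))/9 = (-2 + (4 + 20))/9 = (-2 + 24)/9 = (⅑)*22 = 22/9 ≈ 2.4444)
g = 22/9 (g = -1*(-1)*(22/9) = 1*(22/9) = 22/9 ≈ 2.4444)
(1 + g)*y = (1 + 22/9)*6 = (31/9)*6 = 62/3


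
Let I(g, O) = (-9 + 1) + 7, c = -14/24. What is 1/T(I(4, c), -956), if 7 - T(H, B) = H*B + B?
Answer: ⅐ ≈ 0.14286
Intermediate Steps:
c = -7/12 (c = -14*1/24 = -7/12 ≈ -0.58333)
I(g, O) = -1 (I(g, O) = -8 + 7 = -1)
T(H, B) = 7 - B - B*H (T(H, B) = 7 - (H*B + B) = 7 - (B*H + B) = 7 - (B + B*H) = 7 + (-B - B*H) = 7 - B - B*H)
1/T(I(4, c), -956) = 1/(7 - 1*(-956) - 1*(-956)*(-1)) = 1/(7 + 956 - 956) = 1/7 = ⅐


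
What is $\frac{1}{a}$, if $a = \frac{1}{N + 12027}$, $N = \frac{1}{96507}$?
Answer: $\frac{1160689690}{96507} \approx 12027.0$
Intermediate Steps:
$N = \frac{1}{96507} \approx 1.0362 \cdot 10^{-5}$
$a = \frac{96507}{1160689690}$ ($a = \frac{1}{\frac{1}{96507} + 12027} = \frac{1}{\frac{1160689690}{96507}} = \frac{96507}{1160689690} \approx 8.3146 \cdot 10^{-5}$)
$\frac{1}{a} = \frac{1}{\frac{96507}{1160689690}} = \frac{1160689690}{96507}$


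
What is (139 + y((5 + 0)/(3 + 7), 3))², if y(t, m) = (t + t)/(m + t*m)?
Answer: 1570009/81 ≈ 19383.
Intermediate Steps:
y(t, m) = 2*t/(m + m*t) (y(t, m) = (2*t)/(m + m*t) = 2*t/(m + m*t))
(139 + y((5 + 0)/(3 + 7), 3))² = (139 + 2*((5 + 0)/(3 + 7))/(3*(1 + (5 + 0)/(3 + 7))))² = (139 + 2*(5/10)*(⅓)/(1 + 5/10))² = (139 + 2*(5*(⅒))*(⅓)/(1 + 5*(⅒)))² = (139 + 2*(½)*(⅓)/(1 + ½))² = (139 + 2*(½)*(⅓)/(3/2))² = (139 + 2*(½)*(⅓)*(⅔))² = (139 + 2/9)² = (1253/9)² = 1570009/81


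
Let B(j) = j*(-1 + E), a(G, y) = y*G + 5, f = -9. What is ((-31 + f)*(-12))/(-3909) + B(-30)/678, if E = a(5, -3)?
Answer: 53585/147239 ≈ 0.36393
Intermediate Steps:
a(G, y) = 5 + G*y (a(G, y) = G*y + 5 = 5 + G*y)
E = -10 (E = 5 + 5*(-3) = 5 - 15 = -10)
B(j) = -11*j (B(j) = j*(-1 - 10) = j*(-11) = -11*j)
((-31 + f)*(-12))/(-3909) + B(-30)/678 = ((-31 - 9)*(-12))/(-3909) - 11*(-30)/678 = -40*(-12)*(-1/3909) + 330*(1/678) = 480*(-1/3909) + 55/113 = -160/1303 + 55/113 = 53585/147239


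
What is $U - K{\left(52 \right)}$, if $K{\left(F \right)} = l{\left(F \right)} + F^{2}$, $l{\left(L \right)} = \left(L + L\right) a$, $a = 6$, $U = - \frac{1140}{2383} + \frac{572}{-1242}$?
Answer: $- \frac{4926306982}{1479843} \approx -3328.9$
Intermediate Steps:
$U = - \frac{1389478}{1479843}$ ($U = \left(-1140\right) \frac{1}{2383} + 572 \left(- \frac{1}{1242}\right) = - \frac{1140}{2383} - \frac{286}{621} = - \frac{1389478}{1479843} \approx -0.93894$)
$l{\left(L \right)} = 12 L$ ($l{\left(L \right)} = \left(L + L\right) 6 = 2 L 6 = 12 L$)
$K{\left(F \right)} = F^{2} + 12 F$ ($K{\left(F \right)} = 12 F + F^{2} = F^{2} + 12 F$)
$U - K{\left(52 \right)} = - \frac{1389478}{1479843} - 52 \left(12 + 52\right) = - \frac{1389478}{1479843} - 52 \cdot 64 = - \frac{1389478}{1479843} - 3328 = - \frac{4926306982}{1479843}$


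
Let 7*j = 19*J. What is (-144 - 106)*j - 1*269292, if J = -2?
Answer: -1875544/7 ≈ -2.6794e+5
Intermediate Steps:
j = -38/7 (j = (19*(-2))/7 = (⅐)*(-38) = -38/7 ≈ -5.4286)
(-144 - 106)*j - 1*269292 = (-144 - 106)*(-38/7) - 1*269292 = -250*(-38/7) - 269292 = 9500/7 - 269292 = -1875544/7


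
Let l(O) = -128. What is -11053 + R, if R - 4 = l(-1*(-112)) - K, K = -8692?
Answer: -2485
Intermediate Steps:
R = 8568 (R = 4 + (-128 - 1*(-8692)) = 4 + (-128 + 8692) = 4 + 8564 = 8568)
-11053 + R = -11053 + 8568 = -2485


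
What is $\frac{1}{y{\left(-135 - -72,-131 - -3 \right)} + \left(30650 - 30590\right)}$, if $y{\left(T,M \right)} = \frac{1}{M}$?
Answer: $\frac{128}{7679} \approx 0.016669$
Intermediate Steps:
$\frac{1}{y{\left(-135 - -72,-131 - -3 \right)} + \left(30650 - 30590\right)} = \frac{1}{\frac{1}{-131 - -3} + \left(30650 - 30590\right)} = \frac{1}{\frac{1}{-131 + 3} + 60} = \frac{1}{\frac{1}{-128} + 60} = \frac{1}{- \frac{1}{128} + 60} = \frac{1}{\frac{7679}{128}} = \frac{128}{7679}$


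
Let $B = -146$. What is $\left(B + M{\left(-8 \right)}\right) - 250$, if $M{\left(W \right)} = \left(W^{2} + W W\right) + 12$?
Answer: $-256$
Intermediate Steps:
$M{\left(W \right)} = 12 + 2 W^{2}$ ($M{\left(W \right)} = \left(W^{2} + W^{2}\right) + 12 = 2 W^{2} + 12 = 12 + 2 W^{2}$)
$\left(B + M{\left(-8 \right)}\right) - 250 = \left(-146 + \left(12 + 2 \left(-8\right)^{2}\right)\right) - 250 = \left(-146 + \left(12 + 2 \cdot 64\right)\right) - 250 = \left(-146 + \left(12 + 128\right)\right) - 250 = \left(-146 + 140\right) - 250 = -6 - 250 = -256$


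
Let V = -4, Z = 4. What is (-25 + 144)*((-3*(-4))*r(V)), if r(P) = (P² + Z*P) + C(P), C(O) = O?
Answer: -5712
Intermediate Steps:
r(P) = P² + 5*P (r(P) = (P² + 4*P) + P = P² + 5*P)
(-25 + 144)*((-3*(-4))*r(V)) = (-25 + 144)*((-3*(-4))*(-4*(5 - 4))) = 119*(12*(-4*1)) = 119*(12*(-4)) = 119*(-48) = -5712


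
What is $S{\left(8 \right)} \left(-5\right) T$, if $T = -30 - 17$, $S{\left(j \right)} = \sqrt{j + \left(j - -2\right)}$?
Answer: $705 \sqrt{2} \approx 997.02$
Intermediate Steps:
$S{\left(j \right)} = \sqrt{2 + 2 j}$ ($S{\left(j \right)} = \sqrt{j + \left(j + 2\right)} = \sqrt{j + \left(2 + j\right)} = \sqrt{2 + 2 j}$)
$T = -47$
$S{\left(8 \right)} \left(-5\right) T = \sqrt{2 + 2 \cdot 8} \left(-5\right) \left(-47\right) = \sqrt{2 + 16} \left(-5\right) \left(-47\right) = \sqrt{18} \left(-5\right) \left(-47\right) = 3 \sqrt{2} \left(-5\right) \left(-47\right) = - 15 \sqrt{2} \left(-47\right) = 705 \sqrt{2}$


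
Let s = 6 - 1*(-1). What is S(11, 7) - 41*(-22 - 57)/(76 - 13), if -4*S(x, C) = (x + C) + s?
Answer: 11381/252 ≈ 45.163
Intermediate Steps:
s = 7 (s = 6 + 1 = 7)
S(x, C) = -7/4 - C/4 - x/4 (S(x, C) = -((x + C) + 7)/4 = -((C + x) + 7)/4 = -(7 + C + x)/4 = -7/4 - C/4 - x/4)
S(11, 7) - 41*(-22 - 57)/(76 - 13) = (-7/4 - ¼*7 - ¼*11) - 41*(-22 - 57)/(76 - 13) = (-7/4 - 7/4 - 11/4) - (-3239)/63 = -25/4 - (-3239)/63 = -25/4 - 41*(-79/63) = -25/4 + 3239/63 = 11381/252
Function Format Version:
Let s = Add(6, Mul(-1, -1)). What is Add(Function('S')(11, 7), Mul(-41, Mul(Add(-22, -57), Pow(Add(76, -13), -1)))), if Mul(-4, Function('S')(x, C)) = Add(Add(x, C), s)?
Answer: Rational(11381, 252) ≈ 45.163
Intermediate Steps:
s = 7 (s = Add(6, 1) = 7)
Function('S')(x, C) = Add(Rational(-7, 4), Mul(Rational(-1, 4), C), Mul(Rational(-1, 4), x)) (Function('S')(x, C) = Mul(Rational(-1, 4), Add(Add(x, C), 7)) = Mul(Rational(-1, 4), Add(Add(C, x), 7)) = Mul(Rational(-1, 4), Add(7, C, x)) = Add(Rational(-7, 4), Mul(Rational(-1, 4), C), Mul(Rational(-1, 4), x)))
Add(Function('S')(11, 7), Mul(-41, Mul(Add(-22, -57), Pow(Add(76, -13), -1)))) = Add(Add(Rational(-7, 4), Mul(Rational(-1, 4), 7), Mul(Rational(-1, 4), 11)), Mul(-41, Mul(Add(-22, -57), Pow(Add(76, -13), -1)))) = Add(Add(Rational(-7, 4), Rational(-7, 4), Rational(-11, 4)), Mul(-41, Mul(-79, Pow(63, -1)))) = Add(Rational(-25, 4), Mul(-41, Mul(-79, Rational(1, 63)))) = Add(Rational(-25, 4), Mul(-41, Rational(-79, 63))) = Add(Rational(-25, 4), Rational(3239, 63)) = Rational(11381, 252)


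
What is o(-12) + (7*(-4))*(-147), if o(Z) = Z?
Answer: 4104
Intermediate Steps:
o(-12) + (7*(-4))*(-147) = -12 + (7*(-4))*(-147) = -12 - 28*(-147) = -12 + 4116 = 4104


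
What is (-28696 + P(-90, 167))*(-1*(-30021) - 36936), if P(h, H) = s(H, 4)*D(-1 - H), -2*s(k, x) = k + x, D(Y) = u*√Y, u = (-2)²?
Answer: 198432840 + 4729860*I*√42 ≈ 1.9843e+8 + 3.0653e+7*I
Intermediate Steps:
u = 4
D(Y) = 4*√Y
s(k, x) = -k/2 - x/2 (s(k, x) = -(k + x)/2 = -k/2 - x/2)
P(h, H) = 4*√(-1 - H)*(-2 - H/2) (P(h, H) = (-H/2 - ½*4)*(4*√(-1 - H)) = (-H/2 - 2)*(4*√(-1 - H)) = (-2 - H/2)*(4*√(-1 - H)) = 4*√(-1 - H)*(-2 - H/2))
(-28696 + P(-90, 167))*(-1*(-30021) - 36936) = (-28696 + 2*√(-1 - 1*167)*(-4 - 1*167))*(-1*(-30021) - 36936) = (-28696 + 2*√(-1 - 167)*(-4 - 167))*(30021 - 36936) = (-28696 + 2*√(-168)*(-171))*(-6915) = (-28696 + 2*(2*I*√42)*(-171))*(-6915) = (-28696 - 684*I*√42)*(-6915) = 198432840 + 4729860*I*√42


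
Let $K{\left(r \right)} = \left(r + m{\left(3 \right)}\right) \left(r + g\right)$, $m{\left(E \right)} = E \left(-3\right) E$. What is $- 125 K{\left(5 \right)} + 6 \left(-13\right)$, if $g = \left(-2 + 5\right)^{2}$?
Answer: $38422$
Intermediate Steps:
$g = 9$ ($g = 3^{2} = 9$)
$m{\left(E \right)} = - 3 E^{2}$ ($m{\left(E \right)} = - 3 E E = - 3 E^{2}$)
$K{\left(r \right)} = \left(-27 + r\right) \left(9 + r\right)$ ($K{\left(r \right)} = \left(r - 3 \cdot 3^{2}\right) \left(r + 9\right) = \left(r - 27\right) \left(9 + r\right) = \left(-27 + r\right) \left(9 + r\right)$)
$- 125 K{\left(5 \right)} + 6 \left(-13\right) = - 125 \left(-243 + 5^{2} - 90\right) + 6 \left(-13\right) = - 125 \left(-243 + 25 - 90\right) - 78 = \left(-125\right) \left(-308\right) - 78 = 38500 - 78 = 38422$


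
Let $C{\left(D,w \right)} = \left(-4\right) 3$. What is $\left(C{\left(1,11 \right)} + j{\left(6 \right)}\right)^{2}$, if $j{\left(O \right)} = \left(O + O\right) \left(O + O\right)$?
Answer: $17424$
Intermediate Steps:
$C{\left(D,w \right)} = -12$
$j{\left(O \right)} = 4 O^{2}$ ($j{\left(O \right)} = 2 O 2 O = 4 O^{2}$)
$\left(C{\left(1,11 \right)} + j{\left(6 \right)}\right)^{2} = \left(-12 + 4 \cdot 6^{2}\right)^{2} = \left(-12 + 4 \cdot 36\right)^{2} = \left(-12 + 144\right)^{2} = 132^{2} = 17424$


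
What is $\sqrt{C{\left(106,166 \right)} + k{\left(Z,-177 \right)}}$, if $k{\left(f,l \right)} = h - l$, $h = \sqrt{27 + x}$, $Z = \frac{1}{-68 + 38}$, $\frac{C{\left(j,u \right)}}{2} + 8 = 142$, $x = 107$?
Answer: $\sqrt{445 + \sqrt{134}} \approx 21.368$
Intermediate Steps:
$C{\left(j,u \right)} = 268$ ($C{\left(j,u \right)} = -16 + 2 \cdot 142 = -16 + 284 = 268$)
$Z = - \frac{1}{30}$ ($Z = \frac{1}{-30} = - \frac{1}{30} \approx -0.033333$)
$h = \sqrt{134}$ ($h = \sqrt{27 + 107} = \sqrt{134} \approx 11.576$)
$k{\left(f,l \right)} = \sqrt{134} - l$
$\sqrt{C{\left(106,166 \right)} + k{\left(Z,-177 \right)}} = \sqrt{268 + \left(\sqrt{134} - -177\right)} = \sqrt{268 + \left(\sqrt{134} + 177\right)} = \sqrt{268 + \left(177 + \sqrt{134}\right)} = \sqrt{445 + \sqrt{134}}$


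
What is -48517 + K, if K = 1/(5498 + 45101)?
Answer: -2454911682/50599 ≈ -48517.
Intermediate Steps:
K = 1/50599 ≈ 1.9763e-5
-48517 + K = -48517 + 1/50599 = -2454911682/50599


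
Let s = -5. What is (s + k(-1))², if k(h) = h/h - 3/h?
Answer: 1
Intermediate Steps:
k(h) = 1 - 3/h
(s + k(-1))² = (-5 + (-3 - 1)/(-1))² = (-5 - 1*(-4))² = (-5 + 4)² = (-1)² = 1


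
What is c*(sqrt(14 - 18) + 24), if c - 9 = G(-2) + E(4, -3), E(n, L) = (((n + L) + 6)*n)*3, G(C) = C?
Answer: 2184 + 182*I ≈ 2184.0 + 182.0*I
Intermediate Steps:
E(n, L) = 3*n*(6 + L + n) (E(n, L) = (((L + n) + 6)*n)*3 = ((6 + L + n)*n)*3 = (n*(6 + L + n))*3 = 3*n*(6 + L + n))
c = 91 (c = 9 + (-2 + 3*4*(6 - 3 + 4)) = 9 + (-2 + 3*4*7) = 9 + (-2 + 84) = 9 + 82 = 91)
c*(sqrt(14 - 18) + 24) = 91*(sqrt(14 - 18) + 24) = 91*(sqrt(-4) + 24) = 91*(2*I + 24) = 91*(24 + 2*I) = 2184 + 182*I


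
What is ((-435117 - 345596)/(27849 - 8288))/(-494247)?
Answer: 780713/9667965567 ≈ 8.0753e-5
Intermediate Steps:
((-435117 - 345596)/(27849 - 8288))/(-494247) = -780713/19561*(-1/494247) = 780713/9667965567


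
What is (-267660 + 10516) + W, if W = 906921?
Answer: 649777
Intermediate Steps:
(-267660 + 10516) + W = (-267660 + 10516) + 906921 = -257144 + 906921 = 649777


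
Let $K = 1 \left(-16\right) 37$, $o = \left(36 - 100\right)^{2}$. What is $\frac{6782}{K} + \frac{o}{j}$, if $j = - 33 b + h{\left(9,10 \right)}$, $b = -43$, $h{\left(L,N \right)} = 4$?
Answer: $- \frac{3612977}{421208} \approx -8.5777$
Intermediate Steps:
$o = 4096$ ($o = \left(-64\right)^{2} = 4096$)
$j = 1423$ ($j = \left(-33\right) \left(-43\right) + 4 = 1419 + 4 = 1423$)
$K = -592$ ($K = \left(-16\right) 37 = -592$)
$\frac{6782}{K} + \frac{o}{j} = \frac{6782}{-592} + \frac{4096}{1423} = 6782 \left(- \frac{1}{592}\right) + 4096 \cdot \frac{1}{1423} = - \frac{3391}{296} + \frac{4096}{1423} = - \frac{3612977}{421208}$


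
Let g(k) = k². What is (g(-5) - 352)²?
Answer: 106929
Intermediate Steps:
(g(-5) - 352)² = ((-5)² - 352)² = (25 - 352)² = (-327)² = 106929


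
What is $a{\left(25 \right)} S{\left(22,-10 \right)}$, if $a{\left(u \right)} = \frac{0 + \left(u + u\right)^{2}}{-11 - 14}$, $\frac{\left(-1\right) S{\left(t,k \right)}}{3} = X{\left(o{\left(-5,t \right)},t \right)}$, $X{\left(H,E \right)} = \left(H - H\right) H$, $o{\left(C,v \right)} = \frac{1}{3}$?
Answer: $0$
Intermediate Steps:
$o{\left(C,v \right)} = \frac{1}{3}$
$X{\left(H,E \right)} = 0$ ($X{\left(H,E \right)} = 0 H = 0$)
$S{\left(t,k \right)} = 0$ ($S{\left(t,k \right)} = \left(-3\right) 0 = 0$)
$a{\left(u \right)} = - \frac{4 u^{2}}{25}$ ($a{\left(u \right)} = \frac{0 + \left(2 u\right)^{2}}{-25} = \left(0 + 4 u^{2}\right) \left(- \frac{1}{25}\right) = 4 u^{2} \left(- \frac{1}{25}\right) = - \frac{4 u^{2}}{25}$)
$a{\left(25 \right)} S{\left(22,-10 \right)} = - \frac{4 \cdot 25^{2}}{25} \cdot 0 = \left(- \frac{4}{25}\right) 625 \cdot 0 = \left(-100\right) 0 = 0$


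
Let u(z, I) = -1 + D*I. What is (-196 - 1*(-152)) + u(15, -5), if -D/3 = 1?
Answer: -30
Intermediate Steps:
D = -3 (D = -3*1 = -3)
u(z, I) = -1 - 3*I
(-196 - 1*(-152)) + u(15, -5) = (-196 - 1*(-152)) + (-1 - 3*(-5)) = (-196 + 152) + (-1 + 15) = -44 + 14 = -30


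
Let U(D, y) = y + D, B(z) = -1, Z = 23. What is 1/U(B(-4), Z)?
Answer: 1/22 ≈ 0.045455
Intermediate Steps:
U(D, y) = D + y
1/U(B(-4), Z) = 1/(-1 + 23) = 1/22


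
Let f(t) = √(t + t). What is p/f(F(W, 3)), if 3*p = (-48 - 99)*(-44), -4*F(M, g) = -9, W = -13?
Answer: 2156*√2/3 ≈ 1016.3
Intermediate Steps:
F(M, g) = 9/4 (F(M, g) = -¼*(-9) = 9/4)
f(t) = √2*√t (f(t) = √(2*t) = √2*√t)
p = 2156 (p = ((-48 - 99)*(-44))/3 = (-147*(-44))/3 = (⅓)*6468 = 2156)
p/f(F(W, 3)) = 2156/((√2*√(9/4))) = 2156/((√2*(3/2))) = 2156/((3*√2/2)) = 2156*(√2/3) = 2156*√2/3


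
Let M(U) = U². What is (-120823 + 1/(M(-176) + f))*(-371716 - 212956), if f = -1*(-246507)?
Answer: 19601905541429376/277483 ≈ 7.0642e+10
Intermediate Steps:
f = 246507
(-120823 + 1/(M(-176) + f))*(-371716 - 212956) = (-120823 + 1/((-176)² + 246507))*(-371716 - 212956) = (-120823 + 1/(30976 + 246507))*(-584672) = (-120823 + 1/277483)*(-584672) = -33526328508/277483*(-584672) = 19601905541429376/277483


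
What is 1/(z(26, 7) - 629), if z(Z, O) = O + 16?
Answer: -1/606 ≈ -0.0016502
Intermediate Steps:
z(Z, O) = 16 + O
1/(z(26, 7) - 629) = 1/((16 + 7) - 629) = 1/(23 - 629) = 1/(-606) = -1/606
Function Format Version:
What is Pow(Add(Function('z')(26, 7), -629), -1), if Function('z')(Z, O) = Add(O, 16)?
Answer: Rational(-1, 606) ≈ -0.0016502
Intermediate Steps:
Function('z')(Z, O) = Add(16, O)
Pow(Add(Function('z')(26, 7), -629), -1) = Pow(Add(Add(16, 7), -629), -1) = Pow(Add(23, -629), -1) = Pow(-606, -1) = Rational(-1, 606)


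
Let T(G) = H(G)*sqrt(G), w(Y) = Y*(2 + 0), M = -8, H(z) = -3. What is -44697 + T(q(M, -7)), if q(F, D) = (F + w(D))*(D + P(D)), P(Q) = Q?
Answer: -44697 - 6*sqrt(77) ≈ -44750.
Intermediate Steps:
w(Y) = 2*Y (w(Y) = Y*2 = 2*Y)
q(F, D) = 2*D*(F + 2*D) (q(F, D) = (F + 2*D)*(D + D) = (F + 2*D)*(2*D) = 2*D*(F + 2*D))
T(G) = -3*sqrt(G)
-44697 + T(q(M, -7)) = -44697 - 3*2*sqrt(77) = -44697 - 6*sqrt(77)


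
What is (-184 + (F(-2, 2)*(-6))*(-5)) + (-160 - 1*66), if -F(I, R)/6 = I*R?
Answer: 310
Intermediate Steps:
F(I, R) = -6*I*R
(-184 + (F(-2, 2)*(-6))*(-5)) + (-160 - 1*66) = (-184 + (-6*(-2)*2*(-6))*(-5)) + (-160 - 1*66) = (-184 + (24*(-6))*(-5)) + (-160 - 66) = (-184 - 144*(-5)) - 226 = (-184 + 720) - 226 = 536 - 226 = 310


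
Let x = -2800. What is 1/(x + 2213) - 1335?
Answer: -783646/587 ≈ -1335.0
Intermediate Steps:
1/(x + 2213) - 1335 = 1/(-2800 + 2213) - 1335 = 1/(-587) - 1335 = -1/587 - 1335 = -783646/587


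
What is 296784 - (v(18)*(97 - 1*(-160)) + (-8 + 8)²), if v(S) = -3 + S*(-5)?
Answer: 320685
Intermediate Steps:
v(S) = -3 - 5*S
296784 - (v(18)*(97 - 1*(-160)) + (-8 + 8)²) = 296784 - ((-3 - 5*18)*(97 - 1*(-160)) + (-8 + 8)²) = 296784 - ((-3 - 90)*(97 + 160) + 0²) = 296784 - (-93*257 + 0) = 296784 - (-23901 + 0) = 296784 - 1*(-23901) = 296784 + 23901 = 320685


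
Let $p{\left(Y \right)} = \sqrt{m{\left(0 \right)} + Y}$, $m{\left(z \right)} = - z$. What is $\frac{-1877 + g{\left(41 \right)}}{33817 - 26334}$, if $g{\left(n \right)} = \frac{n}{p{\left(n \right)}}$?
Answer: $- \frac{1877}{7483} + \frac{\sqrt{41}}{7483} \approx -0.24998$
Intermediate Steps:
$p{\left(Y \right)} = \sqrt{Y}$ ($p{\left(Y \right)} = \sqrt{\left(-1\right) 0 + Y} = \sqrt{0 + Y} = \sqrt{Y}$)
$g{\left(n \right)} = \sqrt{n}$ ($g{\left(n \right)} = \frac{n}{\sqrt{n}} = \sqrt{n}$)
$\frac{-1877 + g{\left(41 \right)}}{33817 - 26334} = \frac{-1877 + \sqrt{41}}{33817 - 26334} = \frac{-1877 + \sqrt{41}}{7483} = \left(-1877 + \sqrt{41}\right) \frac{1}{7483} = - \frac{1877}{7483} + \frac{\sqrt{41}}{7483}$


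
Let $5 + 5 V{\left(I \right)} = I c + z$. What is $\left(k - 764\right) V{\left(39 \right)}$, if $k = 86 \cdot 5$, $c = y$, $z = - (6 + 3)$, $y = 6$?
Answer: $-14696$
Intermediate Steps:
$z = -9$ ($z = \left(-1\right) 9 = -9$)
$c = 6$
$V{\left(I \right)} = - \frac{14}{5} + \frac{6 I}{5}$ ($V{\left(I \right)} = -1 + \frac{I 6 - 9}{5} = -1 + \frac{6 I - 9}{5} = -1 + \frac{-9 + 6 I}{5} = -1 + \left(- \frac{9}{5} + \frac{6 I}{5}\right) = - \frac{14}{5} + \frac{6 I}{5}$)
$k = 430$
$\left(k - 764\right) V{\left(39 \right)} = \left(430 - 764\right) \left(- \frac{14}{5} + \frac{6}{5} \cdot 39\right) = - 334 \left(- \frac{14}{5} + \frac{234}{5}\right) = \left(-334\right) 44 = -14696$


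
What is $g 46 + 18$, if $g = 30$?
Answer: $1398$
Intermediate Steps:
$g 46 + 18 = 30 \cdot 46 + 18 = 1380 + 18 = 1398$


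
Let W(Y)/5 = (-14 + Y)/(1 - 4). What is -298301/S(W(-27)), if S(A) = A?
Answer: -894903/205 ≈ -4365.4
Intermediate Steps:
W(Y) = 70/3 - 5*Y/3 (W(Y) = 5*((-14 + Y)/(1 - 4)) = 5*((-14 + Y)/(-3)) = 5*((-14 + Y)*(-1/3)) = 5*(14/3 - Y/3) = 70/3 - 5*Y/3)
-298301/S(W(-27)) = -298301/(70/3 - 5/3*(-27)) = -298301/(70/3 + 45) = -298301/205/3 = -298301*3/205 = -894903/205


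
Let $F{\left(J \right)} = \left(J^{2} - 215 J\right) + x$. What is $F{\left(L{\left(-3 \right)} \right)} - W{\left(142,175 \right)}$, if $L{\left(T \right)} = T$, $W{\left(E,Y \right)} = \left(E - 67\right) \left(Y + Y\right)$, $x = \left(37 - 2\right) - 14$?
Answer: $-25575$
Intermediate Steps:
$x = 21$ ($x = 35 - 14 = 21$)
$W{\left(E,Y \right)} = 2 Y \left(-67 + E\right)$ ($W{\left(E,Y \right)} = \left(-67 + E\right) 2 Y = 2 Y \left(-67 + E\right)$)
$F{\left(J \right)} = 21 + J^{2} - 215 J$ ($F{\left(J \right)} = \left(J^{2} - 215 J\right) + 21 = 21 + J^{2} - 215 J$)
$F{\left(L{\left(-3 \right)} \right)} - W{\left(142,175 \right)} = \left(21 + \left(-3\right)^{2} - -645\right) - 2 \cdot 175 \left(-67 + 142\right) = \left(21 + 9 + 645\right) - 2 \cdot 175 \cdot 75 = 675 - 26250 = -25575$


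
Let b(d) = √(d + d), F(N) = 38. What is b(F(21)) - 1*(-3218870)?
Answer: 3218870 + 2*√19 ≈ 3.2189e+6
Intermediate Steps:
b(d) = √2*√d (b(d) = √(2*d) = √2*√d)
b(F(21)) - 1*(-3218870) = √2*√38 - 1*(-3218870) = 2*√19 + 3218870 = 3218870 + 2*√19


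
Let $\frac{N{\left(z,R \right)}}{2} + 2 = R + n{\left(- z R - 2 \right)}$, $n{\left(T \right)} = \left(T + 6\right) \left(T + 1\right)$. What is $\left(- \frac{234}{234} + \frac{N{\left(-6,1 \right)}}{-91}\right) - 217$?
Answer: $- \frac{2848}{13} \approx -219.08$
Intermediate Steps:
$n{\left(T \right)} = \left(1 + T\right) \left(6 + T\right)$ ($n{\left(T \right)} = \left(6 + T\right) \left(1 + T\right) = \left(1 + T\right) \left(6 + T\right)$)
$N{\left(z,R \right)} = -20 + 2 R + 2 \left(-2 - R z\right)^{2} - 14 R z$ ($N{\left(z,R \right)} = -4 + 2 \left(R + \left(6 + \left(- z R - 2\right)^{2} + 7 \left(- z R - 2\right)\right)\right) = -4 + 2 \left(R + \left(6 + \left(- R z - 2\right)^{2} + 7 \left(- R z - 2\right)\right)\right) = -4 + 2 \left(R + \left(6 + \left(-2 - R z\right)^{2} + 7 \left(-2 - R z\right)\right)\right) = -4 + 2 \left(R + \left(6 + \left(-2 - R z\right)^{2} - \left(14 + 7 R z\right)\right)\right) = -4 + 2 \left(R - \left(8 - \left(-2 - R z\right)^{2} + 7 R z\right)\right) = -4 + 2 \left(-8 + R + \left(-2 - R z\right)^{2} - 7 R z\right) = -4 - \left(16 - 2 R - 2 \left(-2 - R z\right)^{2} + 14 R z\right) = -20 + 2 R + 2 \left(-2 - R z\right)^{2} - 14 R z$)
$\left(- \frac{234}{234} + \frac{N{\left(-6,1 \right)}}{-91}\right) - 217 = \left(- \frac{234}{234} + \frac{-20 + 2 \cdot 1 + 2 \left(2 + 1 \left(-6\right)\right)^{2} - 14 \left(-6\right)}{-91}\right) - 217 = \left(\left(-234\right) \frac{1}{234} + \left(-20 + 2 + 2 \left(2 - 6\right)^{2} + 84\right) \left(- \frac{1}{91}\right)\right) - 217 = \left(-1 + \left(-20 + 2 + 2 \left(-4\right)^{2} + 84\right) \left(- \frac{1}{91}\right)\right) - 217 = \left(-1 + \left(-20 + 2 + 2 \cdot 16 + 84\right) \left(- \frac{1}{91}\right)\right) - 217 = \left(-1 + \left(-20 + 2 + 32 + 84\right) \left(- \frac{1}{91}\right)\right) - 217 = \left(-1 + 98 \left(- \frac{1}{91}\right)\right) - 217 = \left(-1 - \frac{14}{13}\right) - 217 = - \frac{27}{13} - 217 = - \frac{2848}{13}$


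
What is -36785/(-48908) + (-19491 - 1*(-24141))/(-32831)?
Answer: 980266135/1605698548 ≈ 0.61049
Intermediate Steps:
-36785/(-48908) + (-19491 - 1*(-24141))/(-32831) = -36785*(-1/48908) + (-19491 + 24141)*(-1/32831) = 36785/48908 + 4650*(-1/32831) = 36785/48908 - 4650/32831 = 980266135/1605698548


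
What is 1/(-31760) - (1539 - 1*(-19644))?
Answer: -672772081/31760 ≈ -21183.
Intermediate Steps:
1/(-31760) - (1539 - 1*(-19644)) = -1/31760 - (1539 + 19644) = -1/31760 - 1*21183 = -1/31760 - 21183 = -672772081/31760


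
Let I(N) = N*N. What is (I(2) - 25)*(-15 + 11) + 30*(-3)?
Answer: -6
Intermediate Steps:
I(N) = N²
(I(2) - 25)*(-15 + 11) + 30*(-3) = (2² - 25)*(-15 + 11) + 30*(-3) = (4 - 25)*(-4) - 90 = -21*(-4) - 90 = 84 - 90 = -6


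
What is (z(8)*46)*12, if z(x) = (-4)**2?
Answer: 8832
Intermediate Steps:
z(x) = 16
(z(8)*46)*12 = (16*46)*12 = 736*12 = 8832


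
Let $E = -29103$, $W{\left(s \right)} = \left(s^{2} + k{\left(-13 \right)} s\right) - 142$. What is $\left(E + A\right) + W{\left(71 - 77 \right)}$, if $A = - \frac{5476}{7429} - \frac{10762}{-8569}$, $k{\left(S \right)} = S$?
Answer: $- \frac{97601065483}{3350479} \approx -29130.0$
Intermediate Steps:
$W{\left(s \right)} = -142 + s^{2} - 13 s$ ($W{\left(s \right)} = \left(s^{2} - 13 s\right) - 142 = -142 + s^{2} - 13 s$)
$A = \frac{1738266}{3350479}$ ($A = \left(-5476\right) \frac{1}{7429} - - \frac{10762}{8569} = - \frac{5476}{7429} + \frac{10762}{8569} = \frac{1738266}{3350479} \approx 0.51881$)
$\left(E + A\right) + W{\left(71 - 77 \right)} = \left(-29103 + \frac{1738266}{3350479}\right) - \left(142 - \left(71 - 77\right)^{2} + 13 \left(71 - 77\right)\right) = - \frac{97507252071}{3350479} - \left(142 - \left(71 - 77\right)^{2} + 13 \left(71 - 77\right)\right) = - \frac{97507252071}{3350479} - \left(64 - 36\right) = - \frac{97507252071}{3350479} + \left(-142 + 36 + 78\right) = - \frac{97507252071}{3350479} - 28 = - \frac{97601065483}{3350479}$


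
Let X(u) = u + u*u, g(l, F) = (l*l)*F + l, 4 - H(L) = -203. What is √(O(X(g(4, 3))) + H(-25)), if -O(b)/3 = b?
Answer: I*√8061 ≈ 89.783*I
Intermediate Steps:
H(L) = 207 (H(L) = 4 - 1*(-203) = 4 + 203 = 207)
g(l, F) = l + F*l² (g(l, F) = l²*F + l = F*l² + l = l + F*l²)
X(u) = u + u²
O(b) = -3*b
√(O(X(g(4, 3))) + H(-25)) = √(-3*4*(1 + 3*4)*(1 + 4*(1 + 3*4)) + 207) = √(-3*4*(1 + 12)*(1 + 4*(1 + 12)) + 207) = √(-3*4*13*(1 + 4*13) + 207) = √(-156*(1 + 52) + 207) = √(-156*53 + 207) = √(-3*2756 + 207) = √(-8268 + 207) = √(-8061) = I*√8061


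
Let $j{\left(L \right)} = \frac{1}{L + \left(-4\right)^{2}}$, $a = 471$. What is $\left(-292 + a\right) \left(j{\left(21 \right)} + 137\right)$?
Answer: $\frac{907530}{37} \approx 24528.0$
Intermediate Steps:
$j{\left(L \right)} = \frac{1}{16 + L}$ ($j{\left(L \right)} = \frac{1}{L + 16} = \frac{1}{16 + L}$)
$\left(-292 + a\right) \left(j{\left(21 \right)} + 137\right) = \left(-292 + 471\right) \left(\frac{1}{16 + 21} + 137\right) = 179 \left(\frac{1}{37} + 137\right) = 179 \cdot \frac{5070}{37} = \frac{907530}{37}$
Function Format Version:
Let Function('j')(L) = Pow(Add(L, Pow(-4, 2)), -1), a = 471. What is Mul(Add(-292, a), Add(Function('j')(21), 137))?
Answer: Rational(907530, 37) ≈ 24528.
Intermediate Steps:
Function('j')(L) = Pow(Add(16, L), -1) (Function('j')(L) = Pow(Add(L, 16), -1) = Pow(Add(16, L), -1))
Mul(Add(-292, a), Add(Function('j')(21), 137)) = Mul(Add(-292, 471), Add(Pow(Add(16, 21), -1), 137)) = Mul(179, Add(Pow(37, -1), 137)) = Mul(179, Add(Rational(1, 37), 137)) = Mul(179, Rational(5070, 37)) = Rational(907530, 37)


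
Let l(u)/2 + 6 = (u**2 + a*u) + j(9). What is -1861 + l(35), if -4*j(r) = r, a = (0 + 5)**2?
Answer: 4645/2 ≈ 2322.5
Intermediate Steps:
a = 25 (a = 5**2 = 25)
j(r) = -r/4
l(u) = -33/2 + 2*u**2 + 50*u (l(u) = -12 + 2*((u**2 + 25*u) - 1/4*9) = -12 + 2*((u**2 + 25*u) - 9/4) = -12 + 2*(-9/4 + u**2 + 25*u) = -12 + (-9/2 + 2*u**2 + 50*u) = -33/2 + 2*u**2 + 50*u)
-1861 + l(35) = -1861 + (-33/2 + 2*35**2 + 50*35) = -1861 + (-33/2 + 2*1225 + 1750) = -1861 + (-33/2 + 2450 + 1750) = -1861 + 8367/2 = 4645/2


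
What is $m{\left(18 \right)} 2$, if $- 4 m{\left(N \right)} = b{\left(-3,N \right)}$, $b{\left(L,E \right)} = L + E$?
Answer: $- \frac{15}{2} \approx -7.5$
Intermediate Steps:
$b{\left(L,E \right)} = E + L$
$m{\left(N \right)} = \frac{3}{4} - \frac{N}{4}$ ($m{\left(N \right)} = - \frac{N - 3}{4} = - \frac{-3 + N}{4} = \frac{3}{4} - \frac{N}{4}$)
$m{\left(18 \right)} 2 = \left(\frac{3}{4} - \frac{9}{2}\right) 2 = \left(- \frac{15}{4}\right) 2 = - \frac{15}{2}$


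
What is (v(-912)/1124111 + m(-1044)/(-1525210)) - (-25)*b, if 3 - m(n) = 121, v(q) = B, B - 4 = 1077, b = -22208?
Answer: -475946681024157446/857252669155 ≈ -5.5520e+5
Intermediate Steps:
B = 1081 (B = 4 + 1077 = 1081)
v(q) = 1081
m(n) = -118 (m(n) = 3 - 1*121 = 3 - 121 = -118)
(v(-912)/1124111 + m(-1044)/(-1525210)) - (-25)*b = (1081/1124111 - 118/(-1525210)) - (-25)*(-22208) = (1081*(1/1124111) - 118*(-1/1525210)) - 1*555200 = (1081/1124111 + 59/762605) - 555200 = 890698554/857252669155 - 555200 = -475946681024157446/857252669155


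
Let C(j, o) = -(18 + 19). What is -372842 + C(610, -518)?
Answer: -372879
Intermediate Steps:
C(j, o) = -37 (C(j, o) = -1*37 = -37)
-372842 + C(610, -518) = -372842 - 37 = -372879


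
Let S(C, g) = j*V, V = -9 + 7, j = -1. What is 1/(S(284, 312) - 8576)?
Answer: -1/8574 ≈ -0.00011663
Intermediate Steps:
V = -2
S(C, g) = 2 (S(C, g) = -1*(-2) = 2)
1/(S(284, 312) - 8576) = 1/(2 - 8576) = 1/(-8574) = -1/8574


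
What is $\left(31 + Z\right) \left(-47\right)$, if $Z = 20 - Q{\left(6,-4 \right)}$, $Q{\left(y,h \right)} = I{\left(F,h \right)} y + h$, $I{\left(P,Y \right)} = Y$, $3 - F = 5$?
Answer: $-3713$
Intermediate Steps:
$F = -2$ ($F = 3 - 5 = -2$)
$Q{\left(y,h \right)} = h + h y$ ($Q{\left(y,h \right)} = h y + h = h + h y$)
$Z = 48$ ($Z = 20 - - 4 \left(1 + 6\right) = 20 - \left(-4\right) 7 = 20 - -28 = 20 + 28 = 48$)
$\left(31 + Z\right) \left(-47\right) = \left(31 + 48\right) \left(-47\right) = 79 \left(-47\right) = -3713$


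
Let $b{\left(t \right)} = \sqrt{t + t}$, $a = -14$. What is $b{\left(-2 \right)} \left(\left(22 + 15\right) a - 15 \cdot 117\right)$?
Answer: $- 4546 i \approx - 4546.0 i$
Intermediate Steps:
$b{\left(t \right)} = \sqrt{2} \sqrt{t}$ ($b{\left(t \right)} = \sqrt{2 t} = \sqrt{2} \sqrt{t}$)
$b{\left(-2 \right)} \left(\left(22 + 15\right) a - 15 \cdot 117\right) = \sqrt{2} \sqrt{-2} \left(\left(22 + 15\right) \left(-14\right) - 15 \cdot 117\right) = \sqrt{2} i \sqrt{2} \left(37 \left(-14\right) - 1755\right) = 2 i \left(-518 - 1755\right) = 2 i \left(-2273\right) = - 4546 i$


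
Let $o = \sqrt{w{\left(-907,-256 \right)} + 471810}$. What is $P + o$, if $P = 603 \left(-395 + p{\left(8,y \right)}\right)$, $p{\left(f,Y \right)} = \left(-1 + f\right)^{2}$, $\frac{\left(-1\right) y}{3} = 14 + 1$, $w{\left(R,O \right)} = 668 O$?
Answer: $-208638 + \sqrt{300802} \approx -2.0809 \cdot 10^{5}$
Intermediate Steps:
$y = -45$ ($y = - 3 \left(14 + 1\right) = \left(-3\right) 15 = -45$)
$o = \sqrt{300802}$ ($o = \sqrt{668 \left(-256\right) + 471810} = \sqrt{-171008 + 471810} = \sqrt{300802} \approx 548.45$)
$P = -208638$ ($P = 603 \left(-395 + \left(-1 + 8\right)^{2}\right) = 603 \left(-395 + 7^{2}\right) = 603 \left(-395 + 49\right) = 603 \left(-346\right) = -208638$)
$P + o = -208638 + \sqrt{300802}$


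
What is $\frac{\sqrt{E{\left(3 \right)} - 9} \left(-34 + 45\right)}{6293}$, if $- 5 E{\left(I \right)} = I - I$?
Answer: $\frac{33 i}{6293} \approx 0.0052439 i$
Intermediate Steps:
$E{\left(I \right)} = 0$ ($E{\left(I \right)} = - \frac{I - I}{5} = \left(- \frac{1}{5}\right) 0 = 0$)
$\frac{\sqrt{E{\left(3 \right)} - 9} \left(-34 + 45\right)}{6293} = \frac{\sqrt{0 - 9} \left(-34 + 45\right)}{6293} = \sqrt{-9} \cdot 11 \cdot \frac{1}{6293} = 3 i 11 \cdot \frac{1}{6293} = 33 i \frac{1}{6293} = \frac{33 i}{6293}$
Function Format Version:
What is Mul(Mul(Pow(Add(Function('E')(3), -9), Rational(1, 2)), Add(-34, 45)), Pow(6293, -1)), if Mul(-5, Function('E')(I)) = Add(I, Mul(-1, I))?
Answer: Mul(Rational(33, 6293), I) ≈ Mul(0.0052439, I)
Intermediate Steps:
Function('E')(I) = 0 (Function('E')(I) = Mul(Rational(-1, 5), Add(I, Mul(-1, I))) = Mul(Rational(-1, 5), 0) = 0)
Mul(Mul(Pow(Add(Function('E')(3), -9), Rational(1, 2)), Add(-34, 45)), Pow(6293, -1)) = Mul(Mul(Pow(Add(0, -9), Rational(1, 2)), Add(-34, 45)), Pow(6293, -1)) = Mul(Mul(Pow(-9, Rational(1, 2)), 11), Rational(1, 6293)) = Mul(Mul(Mul(3, I), 11), Rational(1, 6293)) = Mul(Mul(33, I), Rational(1, 6293)) = Mul(Rational(33, 6293), I)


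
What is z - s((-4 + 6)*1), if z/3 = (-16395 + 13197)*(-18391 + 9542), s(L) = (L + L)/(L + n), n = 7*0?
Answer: 84897304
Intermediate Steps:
n = 0
s(L) = 2 (s(L) = (L + L)/(L + 0) = (2*L)/L = 2)
z = 84897306 (z = 3*((-16395 + 13197)*(-18391 + 9542)) = 3*(-3198*(-8849)) = 3*28299102 = 84897306)
z - s((-4 + 6)*1) = 84897306 - 1*2 = 84897306 - 2 = 84897304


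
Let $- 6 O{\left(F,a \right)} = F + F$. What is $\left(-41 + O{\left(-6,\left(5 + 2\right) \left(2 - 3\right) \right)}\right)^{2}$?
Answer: $1521$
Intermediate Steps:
$O{\left(F,a \right)} = - \frac{F}{3}$ ($O{\left(F,a \right)} = - \frac{F + F}{6} = - \frac{2 F}{6} = - \frac{F}{3}$)
$\left(-41 + O{\left(-6,\left(5 + 2\right) \left(2 - 3\right) \right)}\right)^{2} = \left(-41 - -2\right)^{2} = \left(-41 + 2\right)^{2} = \left(-39\right)^{2} = 1521$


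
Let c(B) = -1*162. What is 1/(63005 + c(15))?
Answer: 1/62843 ≈ 1.5913e-5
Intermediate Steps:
c(B) = -162
1/(63005 + c(15)) = 1/(63005 - 162) = 1/62843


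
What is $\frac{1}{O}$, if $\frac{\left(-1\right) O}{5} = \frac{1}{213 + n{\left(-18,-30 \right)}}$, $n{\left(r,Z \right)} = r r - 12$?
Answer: $-105$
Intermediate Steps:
$n{\left(r,Z \right)} = -12 + r^{2}$ ($n{\left(r,Z \right)} = r^{2} - 12 = -12 + r^{2}$)
$O = - \frac{1}{105}$ ($O = - \frac{5}{213 - \left(12 - \left(-18\right)^{2}\right)} = - \frac{5}{213 + \left(-12 + 324\right)} = - \frac{5}{213 + 312} = - \frac{5}{525} = \left(-5\right) \frac{1}{525} = - \frac{1}{105} \approx -0.0095238$)
$\frac{1}{O} = \frac{1}{- \frac{1}{105}} = -105$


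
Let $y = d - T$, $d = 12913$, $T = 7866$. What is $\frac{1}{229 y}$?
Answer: $\frac{1}{1155763} \approx 8.6523 \cdot 10^{-7}$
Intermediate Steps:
$y = 5047$ ($y = 12913 - 7866 = 5047$)
$\frac{1}{229 y} = \frac{1}{229 \cdot 5047} = \frac{1}{1155763}$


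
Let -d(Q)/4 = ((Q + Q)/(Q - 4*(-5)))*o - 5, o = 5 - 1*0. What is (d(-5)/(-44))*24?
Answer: -200/11 ≈ -18.182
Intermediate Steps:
o = 5 (o = 5 + 0 = 5)
d(Q) = 20 - 40*Q/(20 + Q) (d(Q) = -4*(((Q + Q)/(Q - 4*(-5)))*5 - 5) = -4*(((2*Q)/(Q + 20))*5 - 5) = -4*(((2*Q)/(20 + Q))*5 - 5) = -4*((2*Q/(20 + Q))*5 - 5) = -4*(10*Q/(20 + Q) - 5) = -4*(-5 + 10*Q/(20 + Q)) = 20 - 40*Q/(20 + Q))
(d(-5)/(-44))*24 = ((20*(20 - 1*(-5))/(20 - 5))/(-44))*24 = ((20*(20 + 5)/15)*(-1/44))*24 = ((20*(1/15)*25)*(-1/44))*24 = ((100/3)*(-1/44))*24 = -25/33*24 = -200/11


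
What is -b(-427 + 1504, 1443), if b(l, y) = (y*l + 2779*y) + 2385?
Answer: -5566593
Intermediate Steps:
b(l, y) = 2385 + 2779*y + l*y (b(l, y) = (l*y + 2779*y) + 2385 = (2779*y + l*y) + 2385 = 2385 + 2779*y + l*y)
-b(-427 + 1504, 1443) = -(2385 + 2779*1443 + (-427 + 1504)*1443) = -(2385 + 4010097 + 1077*1443) = -(2385 + 4010097 + 1554111) = -1*5566593 = -5566593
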